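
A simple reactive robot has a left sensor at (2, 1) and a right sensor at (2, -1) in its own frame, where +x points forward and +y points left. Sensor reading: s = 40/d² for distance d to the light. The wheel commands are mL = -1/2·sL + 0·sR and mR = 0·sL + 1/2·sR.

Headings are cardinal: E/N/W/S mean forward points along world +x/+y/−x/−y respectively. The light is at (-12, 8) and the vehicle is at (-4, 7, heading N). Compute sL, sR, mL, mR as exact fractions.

4/5 20/41 -2/5 10/41

left sensor world pos  = (-5, 9); dL² = 50
right sensor world pos = (-3, 9); dR² = 82
sL = 40/50 = 4/5
sR = 40/82 = 20/41
mL = -1/2·sL + 0·sR = -2/5
mR = 0·sL + 1/2·sR = 10/41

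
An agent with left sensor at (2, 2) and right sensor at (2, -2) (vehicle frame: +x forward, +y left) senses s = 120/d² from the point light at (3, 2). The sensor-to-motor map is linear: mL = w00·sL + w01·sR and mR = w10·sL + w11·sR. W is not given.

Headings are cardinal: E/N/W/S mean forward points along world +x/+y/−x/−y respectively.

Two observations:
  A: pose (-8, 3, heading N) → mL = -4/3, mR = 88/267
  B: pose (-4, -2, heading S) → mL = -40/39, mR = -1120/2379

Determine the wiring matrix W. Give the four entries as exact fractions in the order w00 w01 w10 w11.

obs A: pose=(-8,3,N) → sL=60/89, sR=4/3, mL=-4/3, mR=88/267
obs B: pose=(-4,-2,S) → sL=120/61, sR=40/39, mL=-40/39, mR=-1120/2379
sensor matrix S = [[60/89, 4/3], [120/61, 40/39]]; det S = -136320/70577
solve [mL_A; mL_B] = S·[w00; w01] and [mR_A; mR_B] = S·[w10; w11]:
  w00 = 0, w01 = -1, w10 = -1/2, w11 = 1/2

0 -1 -1/2 1/2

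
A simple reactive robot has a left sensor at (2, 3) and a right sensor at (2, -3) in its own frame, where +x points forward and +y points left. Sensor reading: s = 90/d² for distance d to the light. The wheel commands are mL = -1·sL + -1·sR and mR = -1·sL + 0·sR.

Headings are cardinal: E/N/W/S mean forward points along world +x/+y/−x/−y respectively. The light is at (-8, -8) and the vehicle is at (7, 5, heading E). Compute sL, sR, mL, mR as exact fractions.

left sensor world pos  = (9, 8); dL² = 545
right sensor world pos = (9, 2); dR² = 389
sL = 90/545 = 18/109
sR = 90/389 = 90/389
mL = -1·sL + -1·sR = -16812/42401
mR = -1·sL + 0·sR = -18/109

18/109 90/389 -16812/42401 -18/109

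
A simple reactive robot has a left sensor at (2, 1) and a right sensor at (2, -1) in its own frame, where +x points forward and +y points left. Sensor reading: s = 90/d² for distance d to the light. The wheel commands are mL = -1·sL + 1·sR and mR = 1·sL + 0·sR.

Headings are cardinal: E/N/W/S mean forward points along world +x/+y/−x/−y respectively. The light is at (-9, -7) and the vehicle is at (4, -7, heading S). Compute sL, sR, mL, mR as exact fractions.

9/20 45/74 117/740 9/20

left sensor world pos  = (5, -9); dL² = 200
right sensor world pos = (3, -9); dR² = 148
sL = 90/200 = 9/20
sR = 90/148 = 45/74
mL = -1·sL + 1·sR = 117/740
mR = 1·sL + 0·sR = 9/20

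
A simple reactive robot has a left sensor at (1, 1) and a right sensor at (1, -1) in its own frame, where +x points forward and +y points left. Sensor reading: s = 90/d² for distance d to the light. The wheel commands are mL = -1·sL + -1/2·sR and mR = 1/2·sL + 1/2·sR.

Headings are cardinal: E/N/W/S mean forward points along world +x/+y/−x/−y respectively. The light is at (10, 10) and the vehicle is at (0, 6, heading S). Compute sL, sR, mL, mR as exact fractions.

left sensor world pos  = (1, 5); dL² = 106
right sensor world pos = (-1, 5); dR² = 146
sL = 90/106 = 45/53
sR = 90/146 = 45/73
mL = -1·sL + -1/2·sR = -8955/7738
mR = 1/2·sL + 1/2·sR = 2835/3869

45/53 45/73 -8955/7738 2835/3869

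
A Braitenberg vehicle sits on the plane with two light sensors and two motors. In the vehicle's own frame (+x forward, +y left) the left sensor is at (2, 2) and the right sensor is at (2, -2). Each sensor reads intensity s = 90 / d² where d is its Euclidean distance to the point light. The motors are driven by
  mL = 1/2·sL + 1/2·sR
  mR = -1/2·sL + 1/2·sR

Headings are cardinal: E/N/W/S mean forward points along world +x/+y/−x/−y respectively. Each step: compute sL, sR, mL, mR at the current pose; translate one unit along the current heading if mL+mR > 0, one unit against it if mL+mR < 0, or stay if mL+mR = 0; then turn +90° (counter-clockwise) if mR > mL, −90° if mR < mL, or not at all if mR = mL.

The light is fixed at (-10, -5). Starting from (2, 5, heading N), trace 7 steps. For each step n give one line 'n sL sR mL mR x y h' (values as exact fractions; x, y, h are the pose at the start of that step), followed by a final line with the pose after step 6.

n=0: pose=(2,5,N); sL=45/122, sR=9/34; mL=657/2074, mR=-54/1037; mL+mR=9/34 → advance +1; mR−mL=-45/122 → turn -1·90°
n=1: pose=(2,6,E); sL=18/73, sR=90/277; mL=5778/20221, mR=792/20221; mL+mR=90/277 → advance +1; mR−mL=-18/73 → turn -1·90°
n=2: pose=(3,6,S); sL=5/17, sR=45/101; mL=635/1717, mR=130/1717; mL+mR=45/101 → advance +1; mR−mL=-5/17 → turn -1·90°
n=3: pose=(3,5,W); sL=18/37, sR=18/53; mL=810/1961, mR=-144/1961; mL+mR=18/53 → advance +1; mR−mL=-18/37 → turn -1·90°
n=4: pose=(2,5,N); sL=45/122, sR=9/34; mL=657/2074, mR=-54/1037; mL+mR=9/34 → advance +1; mR−mL=-45/122 → turn -1·90°
n=5: pose=(2,6,E); sL=18/73, sR=90/277; mL=5778/20221, mR=792/20221; mL+mR=90/277 → advance +1; mR−mL=-18/73 → turn -1·90°
n=6: pose=(3,6,S); sL=5/17, sR=45/101; mL=635/1717, mR=130/1717; mL+mR=45/101 → advance +1; mR−mL=-5/17 → turn -1·90°

0 45/122 9/34 657/2074 -54/1037 2 5 N
1 18/73 90/277 5778/20221 792/20221 2 6 E
2 5/17 45/101 635/1717 130/1717 3 6 S
3 18/37 18/53 810/1961 -144/1961 3 5 W
4 45/122 9/34 657/2074 -54/1037 2 5 N
5 18/73 90/277 5778/20221 792/20221 2 6 E
6 5/17 45/101 635/1717 130/1717 3 6 S
final 3 5 W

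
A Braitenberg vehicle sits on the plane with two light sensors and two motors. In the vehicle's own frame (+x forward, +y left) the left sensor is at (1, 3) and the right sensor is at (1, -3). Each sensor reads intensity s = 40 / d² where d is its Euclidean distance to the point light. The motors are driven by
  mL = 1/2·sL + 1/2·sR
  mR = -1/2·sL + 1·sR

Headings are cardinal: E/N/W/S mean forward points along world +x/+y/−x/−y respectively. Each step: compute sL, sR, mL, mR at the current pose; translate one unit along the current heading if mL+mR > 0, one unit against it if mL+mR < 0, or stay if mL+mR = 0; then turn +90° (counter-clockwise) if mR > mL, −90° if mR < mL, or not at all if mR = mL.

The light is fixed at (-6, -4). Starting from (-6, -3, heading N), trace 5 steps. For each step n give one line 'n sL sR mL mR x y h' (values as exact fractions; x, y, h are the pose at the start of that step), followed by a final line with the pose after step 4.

0 40/13 40/13 40/13 20/13 -6 -3 N
1 20/13 20 140/13 250/13 -6 -2 E
2 40/13 8/5 152/65 4/65 -5 -2 N
3 1 10 11/2 19/2 -5 -1 E
4 40/17 40/41 1160/697 -140/697 -4 -1 N
final -4 0 E

n=0: pose=(-6,-3,N); sL=40/13, sR=40/13; mL=40/13, mR=20/13; mL+mR=60/13 → advance +1; mR−mL=-20/13 → turn -1·90°
n=1: pose=(-6,-2,E); sL=20/13, sR=20; mL=140/13, mR=250/13; mL+mR=30 → advance +1; mR−mL=110/13 → turn +1·90°
n=2: pose=(-5,-2,N); sL=40/13, sR=8/5; mL=152/65, mR=4/65; mL+mR=12/5 → advance +1; mR−mL=-148/65 → turn -1·90°
n=3: pose=(-5,-1,E); sL=1, sR=10; mL=11/2, mR=19/2; mL+mR=15 → advance +1; mR−mL=4 → turn +1·90°
n=4: pose=(-4,-1,N); sL=40/17, sR=40/41; mL=1160/697, mR=-140/697; mL+mR=60/41 → advance +1; mR−mL=-1300/697 → turn -1·90°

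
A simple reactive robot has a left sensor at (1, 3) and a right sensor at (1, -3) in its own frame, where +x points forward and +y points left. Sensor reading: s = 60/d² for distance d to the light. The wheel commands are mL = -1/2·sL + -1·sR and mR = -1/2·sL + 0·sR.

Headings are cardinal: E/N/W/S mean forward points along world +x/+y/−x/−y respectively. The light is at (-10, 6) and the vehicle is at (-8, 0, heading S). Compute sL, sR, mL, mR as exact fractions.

left sensor world pos  = (-5, -1); dL² = 74
right sensor world pos = (-11, -1); dR² = 50
sL = 60/74 = 30/37
sR = 60/50 = 6/5
mL = -1/2·sL + -1·sR = -297/185
mR = -1/2·sL + 0·sR = -15/37

30/37 6/5 -297/185 -15/37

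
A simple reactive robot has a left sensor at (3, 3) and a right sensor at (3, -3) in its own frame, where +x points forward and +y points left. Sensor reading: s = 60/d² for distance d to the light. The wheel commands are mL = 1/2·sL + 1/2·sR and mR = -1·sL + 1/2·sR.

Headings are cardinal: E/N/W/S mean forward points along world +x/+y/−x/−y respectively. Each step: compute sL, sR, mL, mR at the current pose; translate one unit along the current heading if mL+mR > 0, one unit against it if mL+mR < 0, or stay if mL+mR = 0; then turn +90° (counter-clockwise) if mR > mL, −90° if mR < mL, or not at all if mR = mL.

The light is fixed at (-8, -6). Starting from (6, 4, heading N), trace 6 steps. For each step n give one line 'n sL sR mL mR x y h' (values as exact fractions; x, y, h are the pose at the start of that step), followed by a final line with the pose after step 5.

0 6/29 30/229 1122/6641 -939/6641 6 4 N
1 12/97 60/353 5028/34241 -1326/34241 6 5 E
2 15/97 15/52 2235/10088 -105/10088 7 5 S
3 60/193 60/313 15180/60409 -12990/60409 7 4 W
4 6/29 30/229 1122/6641 -939/6641 6 4 N
5 12/97 60/353 5028/34241 -1326/34241 6 5 E
final 7 5 S

n=0: pose=(6,4,N); sL=6/29, sR=30/229; mL=1122/6641, mR=-939/6641; mL+mR=183/6641 → advance +1; mR−mL=-9/29 → turn -1·90°
n=1: pose=(6,5,E); sL=12/97, sR=60/353; mL=5028/34241, mR=-1326/34241; mL+mR=3702/34241 → advance +1; mR−mL=-18/97 → turn -1·90°
n=2: pose=(7,5,S); sL=15/97, sR=15/52; mL=2235/10088, mR=-105/10088; mL+mR=1065/5044 → advance +1; mR−mL=-45/194 → turn -1·90°
n=3: pose=(7,4,W); sL=60/193, sR=60/313; mL=15180/60409, mR=-12990/60409; mL+mR=2190/60409 → advance +1; mR−mL=-90/193 → turn -1·90°
n=4: pose=(6,4,N); sL=6/29, sR=30/229; mL=1122/6641, mR=-939/6641; mL+mR=183/6641 → advance +1; mR−mL=-9/29 → turn -1·90°
n=5: pose=(6,5,E); sL=12/97, sR=60/353; mL=5028/34241, mR=-1326/34241; mL+mR=3702/34241 → advance +1; mR−mL=-18/97 → turn -1·90°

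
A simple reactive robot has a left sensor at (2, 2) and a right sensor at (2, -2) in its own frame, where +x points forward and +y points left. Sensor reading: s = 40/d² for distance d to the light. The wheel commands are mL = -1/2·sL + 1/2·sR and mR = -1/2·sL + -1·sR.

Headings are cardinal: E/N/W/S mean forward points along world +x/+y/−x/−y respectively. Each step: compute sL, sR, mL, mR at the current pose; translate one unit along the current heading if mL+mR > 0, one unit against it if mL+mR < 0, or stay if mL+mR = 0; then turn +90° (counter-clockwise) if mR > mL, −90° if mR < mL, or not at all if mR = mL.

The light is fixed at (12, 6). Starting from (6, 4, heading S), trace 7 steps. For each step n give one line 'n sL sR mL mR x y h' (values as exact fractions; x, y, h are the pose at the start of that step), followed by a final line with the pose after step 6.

0 5/4 1/2 -3/8 -9/8 6 4 S
1 40/73 8/13 32/949 -844/949 6 5 W
2 4/5 4 8/5 -22/5 7 5 N
3 40/9 8/5 -64/45 -172/45 7 4 E
4 5/4 1/2 -3/8 -9/8 6 4 S
5 40/73 8/13 32/949 -844/949 6 5 W
6 4/5 4 8/5 -22/5 7 5 N
final 7 4 E

n=0: pose=(6,4,S); sL=5/4, sR=1/2; mL=-3/8, mR=-9/8; mL+mR=-3/2 → advance -1; mR−mL=-3/4 → turn -1·90°
n=1: pose=(6,5,W); sL=40/73, sR=8/13; mL=32/949, mR=-844/949; mL+mR=-812/949 → advance -1; mR−mL=-12/13 → turn -1·90°
n=2: pose=(7,5,N); sL=4/5, sR=4; mL=8/5, mR=-22/5; mL+mR=-14/5 → advance -1; mR−mL=-6 → turn -1·90°
n=3: pose=(7,4,E); sL=40/9, sR=8/5; mL=-64/45, mR=-172/45; mL+mR=-236/45 → advance -1; mR−mL=-12/5 → turn -1·90°
n=4: pose=(6,4,S); sL=5/4, sR=1/2; mL=-3/8, mR=-9/8; mL+mR=-3/2 → advance -1; mR−mL=-3/4 → turn -1·90°
n=5: pose=(6,5,W); sL=40/73, sR=8/13; mL=32/949, mR=-844/949; mL+mR=-812/949 → advance -1; mR−mL=-12/13 → turn -1·90°
n=6: pose=(7,5,N); sL=4/5, sR=4; mL=8/5, mR=-22/5; mL+mR=-14/5 → advance -1; mR−mL=-6 → turn -1·90°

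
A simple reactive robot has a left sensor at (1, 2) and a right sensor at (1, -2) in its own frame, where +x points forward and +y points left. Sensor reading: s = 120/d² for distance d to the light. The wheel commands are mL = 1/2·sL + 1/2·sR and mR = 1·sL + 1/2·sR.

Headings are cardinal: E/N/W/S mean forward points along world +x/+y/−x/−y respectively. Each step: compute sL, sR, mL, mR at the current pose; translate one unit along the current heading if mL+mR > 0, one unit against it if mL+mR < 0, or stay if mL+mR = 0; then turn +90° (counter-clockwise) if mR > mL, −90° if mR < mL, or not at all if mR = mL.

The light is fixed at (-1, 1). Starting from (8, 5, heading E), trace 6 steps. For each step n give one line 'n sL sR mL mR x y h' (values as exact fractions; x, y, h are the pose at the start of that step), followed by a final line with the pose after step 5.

n=0: pose=(8,5,E); sL=15/17, sR=15/13; mL=225/221, mR=645/442; mL+mR=1095/442 → advance +1; mR−mL=15/34 → turn +1·90°
n=1: pose=(9,5,N); sL=120/89, sR=120/169; mL=15480/15041, mR=25620/15041; mL+mR=41100/15041 → advance +1; mR−mL=60/89 → turn +1·90°
n=2: pose=(9,6,W); sL=4/3, sR=12/13; mL=44/39, mR=70/39; mL+mR=38/13 → advance +1; mR−mL=2/3 → turn +1·90°
n=3: pose=(8,6,S); sL=120/137, sR=24/13; mL=2424/1781, mR=3204/1781; mL+mR=5628/1781 → advance +1; mR−mL=60/137 → turn +1·90°
n=4: pose=(8,5,E); sL=15/17, sR=15/13; mL=225/221, mR=645/442; mL+mR=1095/442 → advance +1; mR−mL=15/34 → turn +1·90°
n=5: pose=(9,5,N); sL=120/89, sR=120/169; mL=15480/15041, mR=25620/15041; mL+mR=41100/15041 → advance +1; mR−mL=60/89 → turn +1·90°

0 15/17 15/13 225/221 645/442 8 5 E
1 120/89 120/169 15480/15041 25620/15041 9 5 N
2 4/3 12/13 44/39 70/39 9 6 W
3 120/137 24/13 2424/1781 3204/1781 8 6 S
4 15/17 15/13 225/221 645/442 8 5 E
5 120/89 120/169 15480/15041 25620/15041 9 5 N
final 9 6 W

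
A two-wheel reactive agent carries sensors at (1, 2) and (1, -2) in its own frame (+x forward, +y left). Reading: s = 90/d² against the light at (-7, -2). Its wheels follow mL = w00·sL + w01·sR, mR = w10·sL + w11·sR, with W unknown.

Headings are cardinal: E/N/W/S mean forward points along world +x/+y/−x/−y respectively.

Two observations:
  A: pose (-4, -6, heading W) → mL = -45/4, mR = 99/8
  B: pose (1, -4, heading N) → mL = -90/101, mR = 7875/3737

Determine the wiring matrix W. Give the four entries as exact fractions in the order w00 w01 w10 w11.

0 -1 1/2 1

obs A: pose=(-4,-6,W) → sL=9/4, sR=45/4, mL=-45/4, mR=99/8
obs B: pose=(1,-4,N) → sL=90/37, sR=90/101, mL=-90/101, mR=7875/3737
sensor matrix S = [[9/4, 45/4], [90/37, 90/101]]; det S = -94770/3737
solve [mL_A; mL_B] = S·[w00; w01] and [mR_A; mR_B] = S·[w10; w11]:
  w00 = 0, w01 = -1, w10 = 1/2, w11 = 1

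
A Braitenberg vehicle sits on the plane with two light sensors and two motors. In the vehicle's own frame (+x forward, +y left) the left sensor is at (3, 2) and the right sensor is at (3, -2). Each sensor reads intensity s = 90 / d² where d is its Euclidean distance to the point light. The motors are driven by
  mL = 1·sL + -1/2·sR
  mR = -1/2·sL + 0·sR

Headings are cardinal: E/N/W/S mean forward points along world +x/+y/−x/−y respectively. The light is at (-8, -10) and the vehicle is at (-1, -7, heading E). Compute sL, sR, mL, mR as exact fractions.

left sensor world pos  = (2, -5); dL² = 125
right sensor world pos = (2, -9); dR² = 101
sL = 90/125 = 18/25
sR = 90/101 = 90/101
mL = 1·sL + -1/2·sR = 693/2525
mR = -1/2·sL + 0·sR = -9/25

18/25 90/101 693/2525 -9/25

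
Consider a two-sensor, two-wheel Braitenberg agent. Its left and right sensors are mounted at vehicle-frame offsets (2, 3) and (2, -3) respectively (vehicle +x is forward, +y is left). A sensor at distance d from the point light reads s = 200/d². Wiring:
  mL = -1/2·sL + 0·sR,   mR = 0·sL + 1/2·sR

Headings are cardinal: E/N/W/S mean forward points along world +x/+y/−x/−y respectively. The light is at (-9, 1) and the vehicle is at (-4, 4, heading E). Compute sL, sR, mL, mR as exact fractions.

40/17 200/49 -20/17 100/49

left sensor world pos  = (-2, 7); dL² = 85
right sensor world pos = (-2, 1); dR² = 49
sL = 200/85 = 40/17
sR = 200/49 = 200/49
mL = -1/2·sL + 0·sR = -20/17
mR = 0·sL + 1/2·sR = 100/49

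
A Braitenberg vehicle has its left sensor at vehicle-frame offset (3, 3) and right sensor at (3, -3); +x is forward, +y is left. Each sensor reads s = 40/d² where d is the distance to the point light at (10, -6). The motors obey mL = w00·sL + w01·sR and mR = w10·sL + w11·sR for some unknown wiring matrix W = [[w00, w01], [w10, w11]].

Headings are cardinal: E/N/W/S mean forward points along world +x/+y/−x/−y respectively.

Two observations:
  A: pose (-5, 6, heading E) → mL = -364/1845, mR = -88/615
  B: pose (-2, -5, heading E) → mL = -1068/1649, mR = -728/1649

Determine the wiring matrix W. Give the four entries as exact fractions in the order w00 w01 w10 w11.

-1 -1/2 -1/2 -1/2

obs A: pose=(-5,6,E) → sL=40/369, sR=8/45, mL=-364/1845, mR=-88/615
obs B: pose=(-2,-5,E) → sL=40/97, sR=8/17, mL=-1068/1649, mR=-728/1649
sensor matrix S = [[40/369, 8/45], [40/97, 8/17]]; det S = -13568/608481
solve [mL_A; mL_B] = S·[w00; w01] and [mR_A; mR_B] = S·[w10; w11]:
  w00 = -1, w01 = -1/2, w10 = -1/2, w11 = -1/2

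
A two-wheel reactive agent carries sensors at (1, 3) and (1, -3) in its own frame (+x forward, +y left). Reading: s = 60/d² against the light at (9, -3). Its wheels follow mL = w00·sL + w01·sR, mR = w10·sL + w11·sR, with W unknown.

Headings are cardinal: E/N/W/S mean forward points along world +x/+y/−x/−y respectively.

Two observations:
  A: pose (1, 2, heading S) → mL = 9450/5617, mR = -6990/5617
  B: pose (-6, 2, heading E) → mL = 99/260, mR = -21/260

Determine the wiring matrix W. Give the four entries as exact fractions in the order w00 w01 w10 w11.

1 1/2 -1 1/2

obs A: pose=(1,2,S) → sL=60/41, sR=60/137, mL=9450/5617, mR=-6990/5617
obs B: pose=(-6,2,E) → sL=3/13, sR=3/10, mL=99/260, mR=-21/260
sensor matrix S = [[60/41, 60/137], [3/13, 3/10]]; det S = 24678/73021
solve [mL_A; mL_B] = S·[w00; w01] and [mR_A; mR_B] = S·[w10; w11]:
  w00 = 1, w01 = 1/2, w10 = -1, w11 = 1/2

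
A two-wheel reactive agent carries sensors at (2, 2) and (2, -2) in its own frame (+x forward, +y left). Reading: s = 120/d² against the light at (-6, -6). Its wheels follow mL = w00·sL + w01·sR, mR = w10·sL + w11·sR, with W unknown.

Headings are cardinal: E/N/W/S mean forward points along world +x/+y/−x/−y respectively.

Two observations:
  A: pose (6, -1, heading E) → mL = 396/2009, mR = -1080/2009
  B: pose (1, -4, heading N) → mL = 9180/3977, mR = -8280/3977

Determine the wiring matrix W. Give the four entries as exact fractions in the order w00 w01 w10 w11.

1 -1/2 -1/2 -1/2

obs A: pose=(6,-1,E) → sL=24/49, sR=24/41, mL=396/2009, mR=-1080/2009
obs B: pose=(1,-4,N) → sL=120/41, sR=120/97, mL=9180/3977, mR=-8280/3977
sensor matrix S = [[24/49, 24/41], [120/41, 120/97]]; det S = -8847360/7989793
solve [mL_A; mL_B] = S·[w00; w01] and [mR_A; mR_B] = S·[w10; w11]:
  w00 = 1, w01 = -1/2, w10 = -1/2, w11 = -1/2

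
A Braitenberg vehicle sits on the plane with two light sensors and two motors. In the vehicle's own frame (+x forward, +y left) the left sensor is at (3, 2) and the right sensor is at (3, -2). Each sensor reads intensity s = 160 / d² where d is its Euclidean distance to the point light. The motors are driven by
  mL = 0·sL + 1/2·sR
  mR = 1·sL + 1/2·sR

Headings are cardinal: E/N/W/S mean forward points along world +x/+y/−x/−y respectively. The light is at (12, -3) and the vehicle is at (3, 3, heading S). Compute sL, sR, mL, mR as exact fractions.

left sensor world pos  = (5, 0); dL² = 58
right sensor world pos = (1, 0); dR² = 130
sL = 160/58 = 80/29
sR = 160/130 = 16/13
mL = 0·sL + 1/2·sR = 8/13
mR = 1·sL + 1/2·sR = 1272/377

80/29 16/13 8/13 1272/377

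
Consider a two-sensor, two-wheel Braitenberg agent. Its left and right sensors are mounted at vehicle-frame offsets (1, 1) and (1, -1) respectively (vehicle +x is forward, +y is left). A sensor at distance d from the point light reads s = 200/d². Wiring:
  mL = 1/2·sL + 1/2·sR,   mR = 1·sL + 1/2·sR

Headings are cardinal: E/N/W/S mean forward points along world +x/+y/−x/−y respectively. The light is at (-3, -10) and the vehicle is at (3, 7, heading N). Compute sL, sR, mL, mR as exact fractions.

200/349 200/373 72200/130177 109500/130177

left sensor world pos  = (2, 8); dL² = 349
right sensor world pos = (4, 8); dR² = 373
sL = 200/349 = 200/349
sR = 200/373 = 200/373
mL = 1/2·sL + 1/2·sR = 72200/130177
mR = 1·sL + 1/2·sR = 109500/130177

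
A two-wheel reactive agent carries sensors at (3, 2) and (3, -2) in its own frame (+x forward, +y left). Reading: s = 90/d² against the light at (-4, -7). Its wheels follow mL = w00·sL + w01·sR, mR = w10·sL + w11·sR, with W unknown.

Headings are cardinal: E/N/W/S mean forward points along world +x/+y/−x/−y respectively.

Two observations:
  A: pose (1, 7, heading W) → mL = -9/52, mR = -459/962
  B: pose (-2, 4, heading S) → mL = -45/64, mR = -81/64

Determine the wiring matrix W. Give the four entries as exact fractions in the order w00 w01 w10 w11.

obs A: pose=(1,7,W) → sL=45/74, sR=9/26, mL=-9/52, mR=-459/962
obs B: pose=(-2,4,S) → sL=9/8, sR=45/32, mL=-45/64, mR=-81/64
sensor matrix S = [[45/74, 9/26], [9/8, 45/32]]; det S = 14337/30784
solve [mL_A; mL_B] = S·[w00; w01] and [mR_A; mR_B] = S·[w10; w11]:
  w00 = 0, w01 = -1/2, w10 = -1/2, w11 = -1/2

0 -1/2 -1/2 -1/2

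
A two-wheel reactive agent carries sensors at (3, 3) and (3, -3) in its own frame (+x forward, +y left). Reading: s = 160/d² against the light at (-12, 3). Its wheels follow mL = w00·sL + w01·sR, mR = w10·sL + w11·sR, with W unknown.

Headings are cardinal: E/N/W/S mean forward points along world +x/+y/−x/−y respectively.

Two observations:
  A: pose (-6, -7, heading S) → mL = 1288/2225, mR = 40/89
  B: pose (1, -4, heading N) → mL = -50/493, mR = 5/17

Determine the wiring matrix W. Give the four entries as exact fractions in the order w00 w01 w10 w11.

-1/2 1 0 1/2

obs A: pose=(-6,-7,S) → sL=16/25, sR=80/89, mL=1288/2225, mR=40/89
obs B: pose=(1,-4,N) → sL=40/29, sR=10/17, mL=-50/493, mR=5/17
sensor matrix S = [[16/25, 80/89], [40/29, 10/17]]; det S = -189408/219385
solve [mL_A; mL_B] = S·[w00; w01] and [mR_A; mR_B] = S·[w10; w11]:
  w00 = -1/2, w01 = 1, w10 = 0, w11 = 1/2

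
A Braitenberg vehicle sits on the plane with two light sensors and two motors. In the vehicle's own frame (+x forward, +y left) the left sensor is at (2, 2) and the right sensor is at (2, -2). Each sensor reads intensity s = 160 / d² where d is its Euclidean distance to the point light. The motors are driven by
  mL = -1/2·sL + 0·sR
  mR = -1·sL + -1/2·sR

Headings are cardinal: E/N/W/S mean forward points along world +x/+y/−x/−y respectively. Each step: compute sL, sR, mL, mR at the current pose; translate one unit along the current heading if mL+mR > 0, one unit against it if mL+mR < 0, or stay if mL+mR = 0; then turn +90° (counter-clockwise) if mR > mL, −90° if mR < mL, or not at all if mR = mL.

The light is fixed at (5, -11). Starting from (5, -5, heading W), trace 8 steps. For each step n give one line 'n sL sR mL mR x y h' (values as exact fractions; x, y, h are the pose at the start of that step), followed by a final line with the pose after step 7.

n=0: pose=(5,-5,W); sL=8, sR=40/17; mL=-4, mR=-156/17; mL+mR=-224/17 → advance -1; mR−mL=-88/17 → turn -1·90°
n=1: pose=(6,-5,N); sL=32/13, sR=160/73; mL=-16/13, mR=-3376/949; mL+mR=-4544/949 → advance -1; mR−mL=-2208/949 → turn -1·90°
n=2: pose=(6,-6,E); sL=80/29, sR=80/9; mL=-40/29, mR=-1880/261; mL+mR=-2240/261 → advance -1; mR−mL=-1520/261 → turn -1·90°
n=3: pose=(5,-6,S); sL=160/13, sR=160/13; mL=-80/13, mR=-240/13; mL+mR=-320/13 → advance -1; mR−mL=-160/13 → turn -1·90°
n=4: pose=(5,-5,W); sL=8, sR=40/17; mL=-4, mR=-156/17; mL+mR=-224/17 → advance -1; mR−mL=-88/17 → turn -1·90°
n=5: pose=(6,-5,N); sL=32/13, sR=160/73; mL=-16/13, mR=-3376/949; mL+mR=-4544/949 → advance -1; mR−mL=-2208/949 → turn -1·90°
n=6: pose=(6,-6,E); sL=80/29, sR=80/9; mL=-40/29, mR=-1880/261; mL+mR=-2240/261 → advance -1; mR−mL=-1520/261 → turn -1·90°
n=7: pose=(5,-6,S); sL=160/13, sR=160/13; mL=-80/13, mR=-240/13; mL+mR=-320/13 → advance -1; mR−mL=-160/13 → turn -1·90°

0 8 40/17 -4 -156/17 5 -5 W
1 32/13 160/73 -16/13 -3376/949 6 -5 N
2 80/29 80/9 -40/29 -1880/261 6 -6 E
3 160/13 160/13 -80/13 -240/13 5 -6 S
4 8 40/17 -4 -156/17 5 -5 W
5 32/13 160/73 -16/13 -3376/949 6 -5 N
6 80/29 80/9 -40/29 -1880/261 6 -6 E
7 160/13 160/13 -80/13 -240/13 5 -6 S
final 5 -5 W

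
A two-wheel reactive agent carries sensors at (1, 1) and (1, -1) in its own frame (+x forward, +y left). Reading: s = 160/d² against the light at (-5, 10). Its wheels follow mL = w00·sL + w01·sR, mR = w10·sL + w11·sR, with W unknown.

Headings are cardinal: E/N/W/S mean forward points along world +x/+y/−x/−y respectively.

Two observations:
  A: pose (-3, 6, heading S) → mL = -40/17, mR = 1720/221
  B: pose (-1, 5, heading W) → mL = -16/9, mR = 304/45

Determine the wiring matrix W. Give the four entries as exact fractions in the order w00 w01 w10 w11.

-1/2 0 1 1/2

obs A: pose=(-3,6,S) → sL=80/17, sR=80/13, mL=-40/17, mR=1720/221
obs B: pose=(-1,5,W) → sL=32/9, sR=32/5, mL=-16/9, mR=304/45
sensor matrix S = [[80/17, 80/13], [32/9, 32/5]]; det S = 16384/1989
solve [mL_A; mL_B] = S·[w00; w01] and [mR_A; mR_B] = S·[w10; w11]:
  w00 = -1/2, w01 = 0, w10 = 1, w11 = 1/2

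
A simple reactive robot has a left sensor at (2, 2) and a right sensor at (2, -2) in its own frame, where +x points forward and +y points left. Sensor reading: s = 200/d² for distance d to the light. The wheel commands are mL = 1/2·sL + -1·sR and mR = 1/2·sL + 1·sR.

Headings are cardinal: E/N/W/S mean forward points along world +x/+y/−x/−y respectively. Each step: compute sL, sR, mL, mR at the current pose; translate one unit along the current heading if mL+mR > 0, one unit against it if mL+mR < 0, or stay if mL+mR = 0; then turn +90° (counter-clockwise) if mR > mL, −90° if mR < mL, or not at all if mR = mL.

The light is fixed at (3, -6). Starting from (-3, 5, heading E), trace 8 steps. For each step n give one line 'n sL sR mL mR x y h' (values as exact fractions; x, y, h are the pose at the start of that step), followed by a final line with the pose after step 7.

0 40/37 200/97 -5460/3589 9340/3589 -3 5 E
1 100/109 100/89 -6450/9701 15350/9701 -2 5 N
2 200/149 40/49 -1060/7301 10860/7301 -2 6 W
3 50/29 50/41 -425/1189 2475/1189 -3 6 S
4 40/37 200/97 -5460/3589 9340/3589 -3 5 E
5 100/109 100/89 -6450/9701 15350/9701 -2 5 N
6 200/149 40/49 -1060/7301 10860/7301 -2 6 W
7 50/29 50/41 -425/1189 2475/1189 -3 6 S
final -3 5 E

n=0: pose=(-3,5,E); sL=40/37, sR=200/97; mL=-5460/3589, mR=9340/3589; mL+mR=40/37 → advance +1; mR−mL=400/97 → turn +1·90°
n=1: pose=(-2,5,N); sL=100/109, sR=100/89; mL=-6450/9701, mR=15350/9701; mL+mR=100/109 → advance +1; mR−mL=200/89 → turn +1·90°
n=2: pose=(-2,6,W); sL=200/149, sR=40/49; mL=-1060/7301, mR=10860/7301; mL+mR=200/149 → advance +1; mR−mL=80/49 → turn +1·90°
n=3: pose=(-3,6,S); sL=50/29, sR=50/41; mL=-425/1189, mR=2475/1189; mL+mR=50/29 → advance +1; mR−mL=100/41 → turn +1·90°
n=4: pose=(-3,5,E); sL=40/37, sR=200/97; mL=-5460/3589, mR=9340/3589; mL+mR=40/37 → advance +1; mR−mL=400/97 → turn +1·90°
n=5: pose=(-2,5,N); sL=100/109, sR=100/89; mL=-6450/9701, mR=15350/9701; mL+mR=100/109 → advance +1; mR−mL=200/89 → turn +1·90°
n=6: pose=(-2,6,W); sL=200/149, sR=40/49; mL=-1060/7301, mR=10860/7301; mL+mR=200/149 → advance +1; mR−mL=80/49 → turn +1·90°
n=7: pose=(-3,6,S); sL=50/29, sR=50/41; mL=-425/1189, mR=2475/1189; mL+mR=50/29 → advance +1; mR−mL=100/41 → turn +1·90°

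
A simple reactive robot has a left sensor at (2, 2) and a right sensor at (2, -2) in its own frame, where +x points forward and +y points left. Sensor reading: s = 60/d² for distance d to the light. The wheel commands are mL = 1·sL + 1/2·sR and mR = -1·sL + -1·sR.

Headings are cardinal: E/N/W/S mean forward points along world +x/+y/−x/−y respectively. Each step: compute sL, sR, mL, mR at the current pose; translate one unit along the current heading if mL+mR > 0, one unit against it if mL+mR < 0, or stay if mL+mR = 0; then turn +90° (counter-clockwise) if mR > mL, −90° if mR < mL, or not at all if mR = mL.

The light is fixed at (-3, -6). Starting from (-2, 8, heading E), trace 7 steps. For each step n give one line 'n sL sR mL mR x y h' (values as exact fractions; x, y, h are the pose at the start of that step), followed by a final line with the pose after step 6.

0 12/53 20/51 1142/2703 -1672/2703 -2 8 E
1 15/37 15/37 45/74 -30/37 -3 8 S
2 60/173 60/293 22770/50689 -27960/50689 -3 9 W
3 6/29 30/149 1329/4321 -1764/4321 -2 9 N
4 12/53 20/51 1142/2703 -1672/2703 -2 8 E
5 15/37 15/37 45/74 -30/37 -3 8 S
6 60/173 60/293 22770/50689 -27960/50689 -3 9 W
final -2 9 N

n=0: pose=(-2,8,E); sL=12/53, sR=20/51; mL=1142/2703, mR=-1672/2703; mL+mR=-10/51 → advance -1; mR−mL=-938/901 → turn -1·90°
n=1: pose=(-3,8,S); sL=15/37, sR=15/37; mL=45/74, mR=-30/37; mL+mR=-15/74 → advance -1; mR−mL=-105/74 → turn -1·90°
n=2: pose=(-3,9,W); sL=60/173, sR=60/293; mL=22770/50689, mR=-27960/50689; mL+mR=-30/293 → advance -1; mR−mL=-50730/50689 → turn -1·90°
n=3: pose=(-2,9,N); sL=6/29, sR=30/149; mL=1329/4321, mR=-1764/4321; mL+mR=-15/149 → advance -1; mR−mL=-3093/4321 → turn -1·90°
n=4: pose=(-2,8,E); sL=12/53, sR=20/51; mL=1142/2703, mR=-1672/2703; mL+mR=-10/51 → advance -1; mR−mL=-938/901 → turn -1·90°
n=5: pose=(-3,8,S); sL=15/37, sR=15/37; mL=45/74, mR=-30/37; mL+mR=-15/74 → advance -1; mR−mL=-105/74 → turn -1·90°
n=6: pose=(-3,9,W); sL=60/173, sR=60/293; mL=22770/50689, mR=-27960/50689; mL+mR=-30/293 → advance -1; mR−mL=-50730/50689 → turn -1·90°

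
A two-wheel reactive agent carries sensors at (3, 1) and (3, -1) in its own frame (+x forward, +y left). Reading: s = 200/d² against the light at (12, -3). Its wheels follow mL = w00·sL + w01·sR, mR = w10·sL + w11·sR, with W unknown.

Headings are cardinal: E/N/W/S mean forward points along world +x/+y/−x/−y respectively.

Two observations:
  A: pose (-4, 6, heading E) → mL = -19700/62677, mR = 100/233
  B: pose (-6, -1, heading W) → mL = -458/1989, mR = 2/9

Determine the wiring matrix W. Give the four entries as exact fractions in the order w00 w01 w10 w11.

obs A: pose=(-4,6,E) → sL=200/269, sR=200/233, mL=-19700/62677, mR=100/233
obs B: pose=(-6,-1,W) → sL=100/221, sR=4/9, mL=-458/1989, mR=2/9
sensor matrix S = [[200/269, 200/233], [100/221, 4/9]]; det S = -7225600/124664553
solve [mL_A; mL_B] = S·[w00; w01] and [mR_A; mR_B] = S·[w10; w11]:
  w00 = -1, w01 = 1/2, w10 = 0, w11 = 1/2

-1 1/2 0 1/2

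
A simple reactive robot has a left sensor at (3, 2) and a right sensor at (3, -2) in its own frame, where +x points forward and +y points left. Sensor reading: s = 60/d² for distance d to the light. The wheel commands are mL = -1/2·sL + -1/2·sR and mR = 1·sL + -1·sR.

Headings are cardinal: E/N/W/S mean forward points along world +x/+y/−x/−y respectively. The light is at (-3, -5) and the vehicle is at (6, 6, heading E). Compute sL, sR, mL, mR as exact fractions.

left sensor world pos  = (9, 8); dL² = 313
right sensor world pos = (9, 4); dR² = 225
sL = 60/313 = 60/313
sR = 60/225 = 4/15
mL = -1/2·sL + -1/2·sR = -1076/4695
mR = 1·sL + -1·sR = -352/4695

60/313 4/15 -1076/4695 -352/4695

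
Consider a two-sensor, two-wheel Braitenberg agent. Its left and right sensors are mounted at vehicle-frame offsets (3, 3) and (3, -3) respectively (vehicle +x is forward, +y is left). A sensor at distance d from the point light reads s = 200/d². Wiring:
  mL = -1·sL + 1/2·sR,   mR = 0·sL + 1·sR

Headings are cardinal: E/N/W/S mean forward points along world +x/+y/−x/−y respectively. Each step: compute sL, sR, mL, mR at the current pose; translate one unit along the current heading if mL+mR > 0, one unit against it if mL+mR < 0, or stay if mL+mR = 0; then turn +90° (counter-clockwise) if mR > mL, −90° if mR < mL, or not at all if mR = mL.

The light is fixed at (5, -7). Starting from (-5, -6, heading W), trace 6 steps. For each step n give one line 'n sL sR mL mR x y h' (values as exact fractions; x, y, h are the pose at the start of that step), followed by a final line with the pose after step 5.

0 200/173 40/37 -3940/6401 40/37 -5 -6 W
1 50/17 1 -83/34 1 -6 -6 S
2 200/89 40/13 -820/1157 40/13 -6 -5 E
3 100/97 100/37 1150/3589 100/37 -5 -5 N
4 200/169 40/41 -4820/6929 40/41 -5 -4 W
5 25/8 50/49 -1025/392 50/49 -6 -4 S
final -6 -3 E

n=0: pose=(-5,-6,W); sL=200/173, sR=40/37; mL=-3940/6401, mR=40/37; mL+mR=2980/6401 → advance +1; mR−mL=10860/6401 → turn +1·90°
n=1: pose=(-6,-6,S); sL=50/17, sR=1; mL=-83/34, mR=1; mL+mR=-49/34 → advance -1; mR−mL=117/34 → turn +1·90°
n=2: pose=(-6,-5,E); sL=200/89, sR=40/13; mL=-820/1157, mR=40/13; mL+mR=2740/1157 → advance +1; mR−mL=4380/1157 → turn +1·90°
n=3: pose=(-5,-5,N); sL=100/97, sR=100/37; mL=1150/3589, mR=100/37; mL+mR=10850/3589 → advance +1; mR−mL=8550/3589 → turn +1·90°
n=4: pose=(-5,-4,W); sL=200/169, sR=40/41; mL=-4820/6929, mR=40/41; mL+mR=1940/6929 → advance +1; mR−mL=11580/6929 → turn +1·90°
n=5: pose=(-6,-4,S); sL=25/8, sR=50/49; mL=-1025/392, mR=50/49; mL+mR=-625/392 → advance -1; mR−mL=1425/392 → turn +1·90°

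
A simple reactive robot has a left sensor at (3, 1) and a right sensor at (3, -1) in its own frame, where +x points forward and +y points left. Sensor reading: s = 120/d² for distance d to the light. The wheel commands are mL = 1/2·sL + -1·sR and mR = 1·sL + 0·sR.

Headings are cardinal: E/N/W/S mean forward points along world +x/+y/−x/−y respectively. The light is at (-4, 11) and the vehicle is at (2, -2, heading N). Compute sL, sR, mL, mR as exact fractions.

left sensor world pos  = (1, 1); dL² = 125
right sensor world pos = (3, 1); dR² = 149
sL = 120/125 = 24/25
sR = 120/149 = 120/149
mL = 1/2·sL + -1·sR = -1212/3725
mR = 1·sL + 0·sR = 24/25

24/25 120/149 -1212/3725 24/25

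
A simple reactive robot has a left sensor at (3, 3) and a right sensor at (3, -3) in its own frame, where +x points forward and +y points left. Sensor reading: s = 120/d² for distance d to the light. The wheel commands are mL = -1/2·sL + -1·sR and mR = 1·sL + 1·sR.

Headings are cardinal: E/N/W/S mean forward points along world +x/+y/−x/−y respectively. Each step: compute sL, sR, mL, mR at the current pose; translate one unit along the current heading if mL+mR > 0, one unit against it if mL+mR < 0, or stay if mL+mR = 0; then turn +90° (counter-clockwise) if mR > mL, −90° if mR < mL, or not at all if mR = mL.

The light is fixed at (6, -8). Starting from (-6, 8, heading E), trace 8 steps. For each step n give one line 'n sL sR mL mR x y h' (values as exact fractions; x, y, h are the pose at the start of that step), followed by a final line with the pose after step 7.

0 60/221 12/25 -3402/5525 4152/5525 -6 8 E
1 120/557 24/85 -18468/47345 23568/47345 -5 8 N
2 15/49 30/149 -5175/14602 3705/7301 -5 9 W
3 120/277 120/421 -58500/116617 83760/116617 -6 9 S
4 60/221 12/25 -3402/5525 4152/5525 -6 8 E
5 120/557 24/85 -18468/47345 23568/47345 -5 8 N
6 15/49 30/149 -5175/14602 3705/7301 -5 9 W
7 120/277 120/421 -58500/116617 83760/116617 -6 9 S
final -6 8 E

n=0: pose=(-6,8,E); sL=60/221, sR=12/25; mL=-3402/5525, mR=4152/5525; mL+mR=30/221 → advance +1; mR−mL=7554/5525 → turn +1·90°
n=1: pose=(-5,8,N); sL=120/557, sR=24/85; mL=-18468/47345, mR=23568/47345; mL+mR=60/557 → advance +1; mR−mL=42036/47345 → turn +1·90°
n=2: pose=(-5,9,W); sL=15/49, sR=30/149; mL=-5175/14602, mR=3705/7301; mL+mR=15/98 → advance +1; mR−mL=12585/14602 → turn +1·90°
n=3: pose=(-6,9,S); sL=120/277, sR=120/421; mL=-58500/116617, mR=83760/116617; mL+mR=60/277 → advance +1; mR−mL=142260/116617 → turn +1·90°
n=4: pose=(-6,8,E); sL=60/221, sR=12/25; mL=-3402/5525, mR=4152/5525; mL+mR=30/221 → advance +1; mR−mL=7554/5525 → turn +1·90°
n=5: pose=(-5,8,N); sL=120/557, sR=24/85; mL=-18468/47345, mR=23568/47345; mL+mR=60/557 → advance +1; mR−mL=42036/47345 → turn +1·90°
n=6: pose=(-5,9,W); sL=15/49, sR=30/149; mL=-5175/14602, mR=3705/7301; mL+mR=15/98 → advance +1; mR−mL=12585/14602 → turn +1·90°
n=7: pose=(-6,9,S); sL=120/277, sR=120/421; mL=-58500/116617, mR=83760/116617; mL+mR=60/277 → advance +1; mR−mL=142260/116617 → turn +1·90°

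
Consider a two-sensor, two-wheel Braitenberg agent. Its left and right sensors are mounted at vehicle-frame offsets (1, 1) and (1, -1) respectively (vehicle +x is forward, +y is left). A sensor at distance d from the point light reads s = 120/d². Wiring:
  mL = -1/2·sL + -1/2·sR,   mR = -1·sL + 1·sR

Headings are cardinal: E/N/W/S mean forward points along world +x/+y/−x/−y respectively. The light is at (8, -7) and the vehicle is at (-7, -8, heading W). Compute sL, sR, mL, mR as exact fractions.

left sensor world pos  = (-8, -9); dL² = 260
right sensor world pos = (-8, -7); dR² = 256
sL = 120/260 = 6/13
sR = 120/256 = 15/32
mL = -1/2·sL + -1/2·sR = -387/832
mR = -1·sL + 1·sR = 3/416

6/13 15/32 -387/832 3/416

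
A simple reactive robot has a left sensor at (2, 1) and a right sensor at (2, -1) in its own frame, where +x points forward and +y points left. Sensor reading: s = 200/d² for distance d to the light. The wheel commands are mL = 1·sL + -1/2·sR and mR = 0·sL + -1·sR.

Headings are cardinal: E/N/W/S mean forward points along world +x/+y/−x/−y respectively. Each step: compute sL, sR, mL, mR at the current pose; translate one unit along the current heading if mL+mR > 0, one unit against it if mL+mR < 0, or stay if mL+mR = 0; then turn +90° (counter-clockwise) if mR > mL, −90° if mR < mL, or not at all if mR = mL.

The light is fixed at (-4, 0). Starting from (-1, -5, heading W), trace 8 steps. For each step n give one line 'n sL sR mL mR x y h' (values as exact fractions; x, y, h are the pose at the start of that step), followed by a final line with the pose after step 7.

0 200/37 200/17 -300/629 -200/17 -1 -5 W
1 100/9 100/17 1250/153 -100/17 0 -5 N
2 40/9 200/61 1540/549 -200/61 0 -4 E
3 50/13 5 35/26 -5 -1 -4 S
4 200/17 40 -140/17 -40 -1 -3 W
5 20 100/13 210/13 -100/13 0 -3 N
6 200/37 40/9 1060/333 -40/9 0 -2 E
7 25/4 10 5/4 -10 -1 -2 S
final -1 -1 W

n=0: pose=(-1,-5,W); sL=200/37, sR=200/17; mL=-300/629, mR=-200/17; mL+mR=-7700/629 → advance -1; mR−mL=-7100/629 → turn -1·90°
n=1: pose=(0,-5,N); sL=100/9, sR=100/17; mL=1250/153, mR=-100/17; mL+mR=350/153 → advance +1; mR−mL=-2150/153 → turn -1·90°
n=2: pose=(0,-4,E); sL=40/9, sR=200/61; mL=1540/549, mR=-200/61; mL+mR=-260/549 → advance -1; mR−mL=-3340/549 → turn -1·90°
n=3: pose=(-1,-4,S); sL=50/13, sR=5; mL=35/26, mR=-5; mL+mR=-95/26 → advance -1; mR−mL=-165/26 → turn -1·90°
n=4: pose=(-1,-3,W); sL=200/17, sR=40; mL=-140/17, mR=-40; mL+mR=-820/17 → advance -1; mR−mL=-540/17 → turn -1·90°
n=5: pose=(0,-3,N); sL=20, sR=100/13; mL=210/13, mR=-100/13; mL+mR=110/13 → advance +1; mR−mL=-310/13 → turn -1·90°
n=6: pose=(0,-2,E); sL=200/37, sR=40/9; mL=1060/333, mR=-40/9; mL+mR=-140/111 → advance -1; mR−mL=-2540/333 → turn -1·90°
n=7: pose=(-1,-2,S); sL=25/4, sR=10; mL=5/4, mR=-10; mL+mR=-35/4 → advance -1; mR−mL=-45/4 → turn -1·90°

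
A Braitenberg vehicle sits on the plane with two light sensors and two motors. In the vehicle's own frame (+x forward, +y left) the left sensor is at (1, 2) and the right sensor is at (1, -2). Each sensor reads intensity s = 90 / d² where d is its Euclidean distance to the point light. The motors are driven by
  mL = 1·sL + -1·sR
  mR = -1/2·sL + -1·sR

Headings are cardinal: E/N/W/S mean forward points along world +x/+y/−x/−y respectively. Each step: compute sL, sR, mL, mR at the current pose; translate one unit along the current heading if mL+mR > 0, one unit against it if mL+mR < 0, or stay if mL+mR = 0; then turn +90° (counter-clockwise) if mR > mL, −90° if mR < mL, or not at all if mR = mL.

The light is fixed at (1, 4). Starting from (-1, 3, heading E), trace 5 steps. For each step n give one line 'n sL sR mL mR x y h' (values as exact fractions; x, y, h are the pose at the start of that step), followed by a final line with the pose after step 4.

0 45 9 36 -63/2 -1 3 E
1 18 90/13 144/13 -207/13 0 3 S
2 45/4 45/4 0 -135/8 0 4 W
3 18 18 0 -27 1 4 N
4 45 9 36 -63/2 1 3 E
final 2 3 S

n=0: pose=(-1,3,E); sL=45, sR=9; mL=36, mR=-63/2; mL+mR=9/2 → advance +1; mR−mL=-135/2 → turn -1·90°
n=1: pose=(0,3,S); sL=18, sR=90/13; mL=144/13, mR=-207/13; mL+mR=-63/13 → advance -1; mR−mL=-27 → turn -1·90°
n=2: pose=(0,4,W); sL=45/4, sR=45/4; mL=0, mR=-135/8; mL+mR=-135/8 → advance -1; mR−mL=-135/8 → turn -1·90°
n=3: pose=(1,4,N); sL=18, sR=18; mL=0, mR=-27; mL+mR=-27 → advance -1; mR−mL=-27 → turn -1·90°
n=4: pose=(1,3,E); sL=45, sR=9; mL=36, mR=-63/2; mL+mR=9/2 → advance +1; mR−mL=-135/2 → turn -1·90°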